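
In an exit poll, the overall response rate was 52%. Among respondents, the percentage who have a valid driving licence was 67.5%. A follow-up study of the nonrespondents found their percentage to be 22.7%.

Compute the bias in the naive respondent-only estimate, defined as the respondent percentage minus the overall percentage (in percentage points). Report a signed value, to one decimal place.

+21.5 percentage points

Nonresponse fraction = 1 − 0.52 = 0.48.
Bias = (nonresponse fraction) × (respondent percentage − nonrespondent percentage)
     = 0.48 × (67.5 − 22.7) = 0.48 × 44.8 = 21.504.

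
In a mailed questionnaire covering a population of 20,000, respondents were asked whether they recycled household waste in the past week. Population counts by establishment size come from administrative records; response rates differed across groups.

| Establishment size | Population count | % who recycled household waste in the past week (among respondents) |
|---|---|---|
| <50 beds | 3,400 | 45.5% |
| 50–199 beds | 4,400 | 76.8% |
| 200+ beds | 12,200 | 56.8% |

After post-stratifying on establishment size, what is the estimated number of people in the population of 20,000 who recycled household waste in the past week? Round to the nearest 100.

Each cell contributes its population count × the respondent rate:
  <50 beds: 3,400 × 45.5% = 1547
  50–199 beds: 4,400 × 76.8% = 3379.2
  200+ beds: 12,200 × 56.8% = 6929.6
Estimated total = 11855.8 → 11,900.

11,900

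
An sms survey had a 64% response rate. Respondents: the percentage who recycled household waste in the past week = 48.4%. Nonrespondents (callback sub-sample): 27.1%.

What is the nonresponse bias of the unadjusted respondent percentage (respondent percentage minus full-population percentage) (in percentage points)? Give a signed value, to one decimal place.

Nonresponse fraction = 1 − 0.64 = 0.36.
Bias = (nonresponse fraction) × (respondent percentage − nonrespondent percentage)
     = 0.36 × (48.4 − 27.1) = 0.36 × 21.3 = 7.668.

+7.7 percentage points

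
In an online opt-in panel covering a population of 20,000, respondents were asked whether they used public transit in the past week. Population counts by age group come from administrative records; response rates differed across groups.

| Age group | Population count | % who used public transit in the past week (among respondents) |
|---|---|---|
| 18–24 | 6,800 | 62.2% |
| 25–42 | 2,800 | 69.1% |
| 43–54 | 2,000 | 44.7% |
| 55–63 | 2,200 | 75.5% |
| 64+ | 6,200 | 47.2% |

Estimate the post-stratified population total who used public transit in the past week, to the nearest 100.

11,600

Each cell contributes its population count × the respondent rate:
  18–24: 6,800 × 62.2% = 4229.6
  25–42: 2,800 × 69.1% = 1934.8
  43–54: 2,000 × 44.7% = 894
  55–63: 2,200 × 75.5% = 1661
  64+: 6,200 × 47.2% = 2926.4
Estimated total = 11645.8 → 11,600.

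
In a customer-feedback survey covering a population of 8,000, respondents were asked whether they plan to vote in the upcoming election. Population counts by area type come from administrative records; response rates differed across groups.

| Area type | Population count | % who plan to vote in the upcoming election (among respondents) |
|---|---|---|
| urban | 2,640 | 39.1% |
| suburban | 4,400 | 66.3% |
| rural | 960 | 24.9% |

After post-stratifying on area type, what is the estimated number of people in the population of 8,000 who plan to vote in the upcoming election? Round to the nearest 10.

4,190

Each cell contributes its population count × the respondent rate:
  urban: 2,640 × 39.1% = 1032.24
  suburban: 4,400 × 66.3% = 2917.2
  rural: 960 × 24.9% = 239.04
Estimated total = 4188.48 → 4,190.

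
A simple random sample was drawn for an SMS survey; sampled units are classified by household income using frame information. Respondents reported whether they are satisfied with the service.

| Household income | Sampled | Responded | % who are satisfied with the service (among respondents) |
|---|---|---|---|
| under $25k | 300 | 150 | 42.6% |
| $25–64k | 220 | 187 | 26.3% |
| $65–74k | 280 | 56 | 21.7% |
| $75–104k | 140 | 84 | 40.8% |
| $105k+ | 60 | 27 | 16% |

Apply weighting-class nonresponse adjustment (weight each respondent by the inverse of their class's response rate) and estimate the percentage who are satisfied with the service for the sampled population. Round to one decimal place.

31.3%

Response rates by class: under $25k 150/300 = 50%, $25–64k 187/220 = 85%, $65–74k 56/280 = 20%, $75–104k 84/140 = 60%, $105k+ 27/60 = 45%.
Weighting each respondent by the inverse class response rate inflates each class back to its sampled size, so the class weight is n_sampled:
  under $25k: 300 × 42.6 = 12,780
  $25–64k: 220 × 26.3 = 5786
  $65–74k: 280 × 21.7 = 6076
  $75–104k: 140 × 40.8 = 5712
  $105k+: 60 × 16 = 960
Adjusted estimate = 31,314 / 1,000 = 31.314 → 31.3%.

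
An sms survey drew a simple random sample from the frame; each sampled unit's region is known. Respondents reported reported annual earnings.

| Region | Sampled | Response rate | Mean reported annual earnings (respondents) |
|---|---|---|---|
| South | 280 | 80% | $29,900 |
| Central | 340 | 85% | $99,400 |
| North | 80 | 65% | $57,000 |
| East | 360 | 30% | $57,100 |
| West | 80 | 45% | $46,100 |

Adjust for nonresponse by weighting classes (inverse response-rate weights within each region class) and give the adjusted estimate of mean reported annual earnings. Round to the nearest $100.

$62,300

Weighting each respondent by the inverse class response rate inflates each class back to its sampled size, so the class weight is n_sampled:
  South: 280 × 29,900 = 8,372,000
  Central: 340 × 99,400 = 33,796,000
  North: 80 × 57,000 = 4,560,000
  East: 360 × 57,100 = 20,556,000
  West: 80 × 46,100 = 3,688,000
Adjusted estimate = 70,972,000 / 1,140 = 62256.1 → $62,300.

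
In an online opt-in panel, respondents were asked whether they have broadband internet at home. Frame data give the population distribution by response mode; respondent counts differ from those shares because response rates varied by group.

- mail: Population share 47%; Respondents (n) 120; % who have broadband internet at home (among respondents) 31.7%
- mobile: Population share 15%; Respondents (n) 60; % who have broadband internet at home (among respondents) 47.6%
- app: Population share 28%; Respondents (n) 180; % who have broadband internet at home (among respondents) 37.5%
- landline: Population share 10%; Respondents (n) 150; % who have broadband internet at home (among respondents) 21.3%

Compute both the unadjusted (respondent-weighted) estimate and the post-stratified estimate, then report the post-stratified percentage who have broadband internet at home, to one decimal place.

Unadjusted (pooled respondent) estimate weights by respondent counts:
  (120/510)×31.7 + (60/510)×47.6 + (180/510)×37.5 + (150/510)×21.3 = 32.5588%
Post-stratifying to population shares instead:
  0.47×31.7 + 0.15×47.6 + 0.28×37.5 + 0.1×21.3 = 34.669%

34.7%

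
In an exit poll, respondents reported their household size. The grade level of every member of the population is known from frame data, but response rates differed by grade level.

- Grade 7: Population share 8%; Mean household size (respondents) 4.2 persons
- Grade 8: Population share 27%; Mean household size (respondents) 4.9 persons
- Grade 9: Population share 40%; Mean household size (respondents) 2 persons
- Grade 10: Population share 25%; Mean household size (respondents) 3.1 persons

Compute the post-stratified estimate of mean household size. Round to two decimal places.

3.23

Reweight to the known grade level distribution:
  Grade 7: 0.08 × 4.2 = 0.336
  Grade 8: 0.27 × 4.9 = 1.323
  Grade 9: 0.4 × 2 = 0.8
  Grade 10: 0.25 × 3.1 = 0.775
Post-stratified estimate = 3.234 → 3.23.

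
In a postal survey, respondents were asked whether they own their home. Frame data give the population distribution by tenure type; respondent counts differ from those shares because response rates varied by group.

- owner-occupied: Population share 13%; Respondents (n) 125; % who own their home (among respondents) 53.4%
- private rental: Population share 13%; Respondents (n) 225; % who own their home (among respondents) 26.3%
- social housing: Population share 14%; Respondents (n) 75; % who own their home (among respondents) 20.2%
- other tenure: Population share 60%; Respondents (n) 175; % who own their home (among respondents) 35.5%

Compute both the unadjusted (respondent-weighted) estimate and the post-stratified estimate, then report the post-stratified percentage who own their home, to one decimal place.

34.5%

Naive respondent-only estimate (weights = respondent counts):
  (125/600)×53.4 + (225/600)×26.3 + (75/600)×20.2 + (175/600)×35.5 = 33.8667%
Post-stratified estimate weights by population shares:
  0.13×53.4 + 0.13×26.3 + 0.14×20.2 + 0.6×35.5 = 34.489%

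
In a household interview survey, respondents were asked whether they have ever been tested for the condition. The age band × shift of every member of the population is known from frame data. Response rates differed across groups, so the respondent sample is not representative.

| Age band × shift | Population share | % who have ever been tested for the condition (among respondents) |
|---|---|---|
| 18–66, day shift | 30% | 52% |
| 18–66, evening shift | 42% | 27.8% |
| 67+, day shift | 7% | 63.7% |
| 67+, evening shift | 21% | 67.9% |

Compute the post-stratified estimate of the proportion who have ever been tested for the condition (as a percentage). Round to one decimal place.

Each cell contributes population-share × respondent value:
  18–66, day shift: 0.3 × 52 = 15.6
  18–66, evening shift: 0.42 × 27.8 = 11.676
  67+, day shift: 0.07 × 63.7 = 4.459
  67+, evening shift: 0.21 × 67.9 = 14.259
Post-stratified estimate = 45.994 → 46.0%.

46.0%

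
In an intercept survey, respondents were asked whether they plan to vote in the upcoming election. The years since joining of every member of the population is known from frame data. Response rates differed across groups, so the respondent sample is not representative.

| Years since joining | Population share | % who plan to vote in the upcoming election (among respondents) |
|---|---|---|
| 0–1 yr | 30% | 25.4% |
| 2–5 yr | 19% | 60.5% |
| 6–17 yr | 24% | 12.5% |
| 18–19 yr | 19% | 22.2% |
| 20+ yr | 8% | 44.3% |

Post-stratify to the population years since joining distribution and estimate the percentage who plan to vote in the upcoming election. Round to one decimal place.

29.9%

Reweight to the known years since joining distribution:
  0–1 yr: 0.3 × 25.4 = 7.62
  2–5 yr: 0.19 × 60.5 = 11.495
  6–17 yr: 0.24 × 12.5 = 3
  18–19 yr: 0.19 × 22.2 = 4.218
  20+ yr: 0.08 × 44.3 = 3.544
Post-stratified estimate = 29.877 → 29.9%.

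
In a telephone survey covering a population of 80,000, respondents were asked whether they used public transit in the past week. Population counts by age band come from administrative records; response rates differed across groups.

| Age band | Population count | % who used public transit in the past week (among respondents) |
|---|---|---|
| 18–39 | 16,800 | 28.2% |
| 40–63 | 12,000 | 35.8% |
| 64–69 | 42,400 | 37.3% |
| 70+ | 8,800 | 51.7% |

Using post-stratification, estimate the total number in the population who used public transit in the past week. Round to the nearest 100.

Each cell contributes its population count × the respondent rate:
  18–39: 16,800 × 28.2% = 4737.6
  40–63: 12,000 × 35.8% = 4296
  64–69: 42,400 × 37.3% = 15815.2
  70+: 8,800 × 51.7% = 4549.6
Estimated total = 29398.4 → 29,400.

29,400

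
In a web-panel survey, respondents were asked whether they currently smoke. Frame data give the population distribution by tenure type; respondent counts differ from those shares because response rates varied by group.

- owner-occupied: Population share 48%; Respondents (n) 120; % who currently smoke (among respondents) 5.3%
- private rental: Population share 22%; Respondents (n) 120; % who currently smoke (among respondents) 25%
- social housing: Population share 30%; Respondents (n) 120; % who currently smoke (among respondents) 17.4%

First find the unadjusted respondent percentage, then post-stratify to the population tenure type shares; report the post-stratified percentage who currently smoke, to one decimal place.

13.3%

Unadjusted (pooled respondent) estimate weights by respondent counts:
  (120/360)×5.3 + (120/360)×25 + (120/360)×17.4 = 15.9%
Reweighting by population tenure type shares:
  0.48×5.3 + 0.22×25 + 0.3×17.4 = 13.264%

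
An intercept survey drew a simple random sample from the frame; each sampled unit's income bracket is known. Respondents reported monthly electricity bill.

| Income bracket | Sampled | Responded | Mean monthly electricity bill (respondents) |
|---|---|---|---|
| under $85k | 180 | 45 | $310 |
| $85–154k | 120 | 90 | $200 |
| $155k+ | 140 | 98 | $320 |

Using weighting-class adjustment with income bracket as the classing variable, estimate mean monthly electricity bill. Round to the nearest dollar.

$283

Class response rates: under $85k 45/180 = 25%, $85–154k 90/120 = 75%, $155k+ 98/140 = 70%.
Weighting each respondent by the inverse class response rate inflates each class back to its sampled size, so the class weight is n_sampled:
  under $85k: 180 × 310 = 55,800
  $85–154k: 120 × 200 = 24,000
  $155k+: 140 × 320 = 44,800
Adjusted estimate = 124,600 / 440 = 283.182 → $283.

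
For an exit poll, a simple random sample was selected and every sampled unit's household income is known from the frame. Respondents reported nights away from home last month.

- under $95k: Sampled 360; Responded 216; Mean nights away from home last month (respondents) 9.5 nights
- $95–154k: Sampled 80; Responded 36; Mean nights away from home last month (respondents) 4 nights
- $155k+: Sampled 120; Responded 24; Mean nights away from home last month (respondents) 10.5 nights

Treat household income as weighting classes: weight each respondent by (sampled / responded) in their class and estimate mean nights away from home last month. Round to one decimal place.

Response rates by class: under $95k 216/360 = 60%, $95–154k 36/80 = 45%, $155k+ 24/120 = 20%.
With weight = n_sampled/n_responded per class, the weighted class total is n_sampled:
  under $95k: 360 × 9.5 = 3420
  $95–154k: 80 × 4 = 320
  $155k+: 120 × 10.5 = 1260
Adjusted estimate = 5000 / 560 = 8.92857 → 8.9.

8.9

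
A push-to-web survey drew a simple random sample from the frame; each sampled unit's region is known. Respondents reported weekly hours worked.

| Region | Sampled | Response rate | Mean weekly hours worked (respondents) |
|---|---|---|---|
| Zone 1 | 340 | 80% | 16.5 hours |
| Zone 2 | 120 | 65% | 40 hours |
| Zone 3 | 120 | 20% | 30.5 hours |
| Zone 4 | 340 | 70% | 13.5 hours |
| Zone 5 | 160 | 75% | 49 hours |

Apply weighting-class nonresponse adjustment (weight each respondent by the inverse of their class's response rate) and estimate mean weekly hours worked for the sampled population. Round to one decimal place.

24.5

Inverse-response-rate weighting restores each class to its sampled count, so class totals weight by n_sampled:
  Zone 1: 340 × 16.5 = 5610
  Zone 2: 120 × 40 = 4800
  Zone 3: 120 × 30.5 = 3660
  Zone 4: 340 × 13.5 = 4590
  Zone 5: 160 × 49 = 7840
Adjusted estimate = 26,500 / 1,080 = 24.537 → 24.5.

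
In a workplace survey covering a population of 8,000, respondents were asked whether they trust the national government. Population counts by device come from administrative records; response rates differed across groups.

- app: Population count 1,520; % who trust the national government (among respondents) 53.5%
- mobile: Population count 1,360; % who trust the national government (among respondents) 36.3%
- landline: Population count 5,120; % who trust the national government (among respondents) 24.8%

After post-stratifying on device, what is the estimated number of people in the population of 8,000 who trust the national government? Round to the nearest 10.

Each cell contributes its population count × the respondent rate:
  app: 1,520 × 53.5% = 813.2
  mobile: 1,360 × 36.3% = 493.68
  landline: 5,120 × 24.8% = 1269.76
Estimated total = 2576.64 → 2,580.

2,580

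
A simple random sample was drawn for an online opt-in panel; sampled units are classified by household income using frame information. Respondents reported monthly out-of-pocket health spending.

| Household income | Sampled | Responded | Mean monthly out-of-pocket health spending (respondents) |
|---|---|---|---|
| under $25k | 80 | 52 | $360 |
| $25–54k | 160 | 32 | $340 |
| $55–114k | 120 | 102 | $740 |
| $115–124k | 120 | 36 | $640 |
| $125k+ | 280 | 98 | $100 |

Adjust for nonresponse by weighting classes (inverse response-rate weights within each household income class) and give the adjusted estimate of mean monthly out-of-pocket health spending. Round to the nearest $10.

$360

Class response rates: under $25k 52/80 = 65%, $25–54k 32/160 = 20%, $55–114k 102/120 = 85%, $115–124k 36/120 = 30%, $125k+ 98/280 = 35%.
Weighting each respondent by the inverse class response rate inflates each class back to its sampled size, so the class weight is n_sampled:
  under $25k: 80 × 360 = 28,800
  $25–54k: 160 × 340 = 54,400
  $55–114k: 120 × 740 = 88,800
  $115–124k: 120 × 640 = 76,800
  $125k+: 280 × 100 = 28,000
Adjusted estimate = 276,800 / 760 = 364.211 → $360.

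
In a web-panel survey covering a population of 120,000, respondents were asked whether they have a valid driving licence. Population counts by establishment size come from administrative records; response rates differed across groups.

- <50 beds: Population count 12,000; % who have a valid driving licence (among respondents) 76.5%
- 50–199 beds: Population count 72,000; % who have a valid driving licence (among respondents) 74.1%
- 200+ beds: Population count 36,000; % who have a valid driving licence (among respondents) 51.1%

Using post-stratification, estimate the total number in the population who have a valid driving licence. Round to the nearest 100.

80,900

Each cell contributes its population count × the respondent rate:
  <50 beds: 12,000 × 76.5% = 9180
  50–199 beds: 72,000 × 74.1% = 53,352
  200+ beds: 36,000 × 51.1% = 18,396
Estimated total = 80,928 → 80,900.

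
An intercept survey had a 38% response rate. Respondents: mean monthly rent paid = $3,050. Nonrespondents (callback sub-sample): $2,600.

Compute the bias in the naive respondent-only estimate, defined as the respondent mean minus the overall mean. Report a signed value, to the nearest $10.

+$280

Nonresponse fraction = 1 − 0.38 = 0.62.
Bias = (nonresponse fraction) × (respondent mean − nonrespondent mean)
     = 0.62 × (3050 − 2600) = 0.62 × 450 = 279.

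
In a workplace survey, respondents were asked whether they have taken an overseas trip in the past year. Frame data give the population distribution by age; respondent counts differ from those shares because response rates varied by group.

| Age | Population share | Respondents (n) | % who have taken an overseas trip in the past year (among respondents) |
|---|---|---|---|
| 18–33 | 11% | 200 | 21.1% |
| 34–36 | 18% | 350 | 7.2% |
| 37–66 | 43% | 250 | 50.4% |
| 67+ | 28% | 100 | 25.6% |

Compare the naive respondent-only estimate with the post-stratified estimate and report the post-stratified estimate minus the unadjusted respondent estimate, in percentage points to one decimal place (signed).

+8.1 percentage points

Without adjustment, the pooled respondent share is:
  (200/900)×21.1 + (350/900)×7.2 + (250/900)×50.4 + (100/900)×25.6 = 24.3333%
Reweighting by population age shares:
  0.11×21.1 + 0.18×7.2 + 0.43×50.4 + 0.28×25.6 = 32.457%
Difference = 32.457 − 24.3333 = 8.1237 pp.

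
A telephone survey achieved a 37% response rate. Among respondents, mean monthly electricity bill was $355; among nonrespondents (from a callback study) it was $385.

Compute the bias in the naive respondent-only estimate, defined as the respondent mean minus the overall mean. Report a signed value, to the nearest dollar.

-$19

Nonresponse fraction = 1 − 0.37 = 0.63.
Bias = (nonresponse fraction) × (respondent mean − nonrespondent mean)
     = 0.63 × (355 − 385) = 0.63 × -30 = -18.9.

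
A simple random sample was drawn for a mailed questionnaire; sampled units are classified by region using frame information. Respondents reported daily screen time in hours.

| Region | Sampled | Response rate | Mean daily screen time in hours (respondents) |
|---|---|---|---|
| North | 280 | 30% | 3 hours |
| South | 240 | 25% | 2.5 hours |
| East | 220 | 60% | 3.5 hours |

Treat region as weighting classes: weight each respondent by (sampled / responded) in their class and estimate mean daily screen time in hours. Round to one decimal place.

3.0

With weight = n_sampled/n_responded per class, the weighted class total is n_sampled:
  North: 280 × 3 = 840
  South: 240 × 2.5 = 600
  East: 220 × 3.5 = 770
Adjusted estimate = 2210 / 740 = 2.98649 → 3.0.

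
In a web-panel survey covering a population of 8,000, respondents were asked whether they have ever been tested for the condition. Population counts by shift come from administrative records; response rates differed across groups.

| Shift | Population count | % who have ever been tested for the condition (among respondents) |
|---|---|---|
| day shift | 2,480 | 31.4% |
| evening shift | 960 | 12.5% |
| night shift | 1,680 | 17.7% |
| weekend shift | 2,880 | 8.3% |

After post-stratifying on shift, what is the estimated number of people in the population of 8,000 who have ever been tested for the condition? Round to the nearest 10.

Each cell contributes its population count × the respondent rate:
  day shift: 2,480 × 31.4% = 778.72
  evening shift: 960 × 12.5% = 120
  night shift: 1,680 × 17.7% = 297.36
  weekend shift: 2,880 × 8.3% = 239.04
Estimated total = 1435.12 → 1,440.

1,440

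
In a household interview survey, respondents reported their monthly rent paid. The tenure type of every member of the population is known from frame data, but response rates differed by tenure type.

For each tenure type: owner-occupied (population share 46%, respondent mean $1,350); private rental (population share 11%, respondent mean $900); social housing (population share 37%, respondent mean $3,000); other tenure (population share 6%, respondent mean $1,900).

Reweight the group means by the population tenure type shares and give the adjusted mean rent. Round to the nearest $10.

Each cell contributes population-share × respondent value:
  owner-occupied: 0.46 × 1350 = 621
  private rental: 0.11 × 900 = 99
  social housing: 0.37 × 3000 = 1110
  other tenure: 0.06 × 1900 = 114
Post-stratified estimate = 1944 → $1,940.

$1,940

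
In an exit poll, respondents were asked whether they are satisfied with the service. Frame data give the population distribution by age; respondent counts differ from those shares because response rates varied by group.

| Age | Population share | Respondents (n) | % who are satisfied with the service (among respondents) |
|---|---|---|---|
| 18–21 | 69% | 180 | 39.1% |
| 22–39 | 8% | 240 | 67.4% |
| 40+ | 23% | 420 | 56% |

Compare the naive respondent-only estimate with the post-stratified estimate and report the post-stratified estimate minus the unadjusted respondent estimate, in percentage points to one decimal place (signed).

-10.4 percentage points

Unadjusted (pooled respondent) estimate weights by respondent counts:
  (180/840)×39.1 + (240/840)×67.4 + (420/840)×56 = 55.6357%
Post-stratified estimate weights by population shares:
  0.69×39.1 + 0.08×67.4 + 0.23×56 = 45.251%
Difference = 45.251 − 55.6357 = -10.3847 pp.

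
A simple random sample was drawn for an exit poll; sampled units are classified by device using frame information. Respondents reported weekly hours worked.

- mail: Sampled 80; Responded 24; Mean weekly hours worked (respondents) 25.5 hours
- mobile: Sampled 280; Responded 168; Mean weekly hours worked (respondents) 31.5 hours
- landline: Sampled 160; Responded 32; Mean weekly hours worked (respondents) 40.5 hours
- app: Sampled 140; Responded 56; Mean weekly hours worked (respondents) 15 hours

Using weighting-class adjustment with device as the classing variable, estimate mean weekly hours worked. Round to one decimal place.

29.5

Class response rates: mail 24/80 = 30%, mobile 168/280 = 60%, landline 32/160 = 20%, app 56/140 = 40%.
Weighting each respondent by the inverse class response rate inflates each class back to its sampled size, so the class weight is n_sampled:
  mail: 80 × 25.5 = 2040
  mobile: 280 × 31.5 = 8820
  landline: 160 × 40.5 = 6480
  app: 140 × 15 = 2100
Adjusted estimate = 19,440 / 660 = 29.4545 → 29.5.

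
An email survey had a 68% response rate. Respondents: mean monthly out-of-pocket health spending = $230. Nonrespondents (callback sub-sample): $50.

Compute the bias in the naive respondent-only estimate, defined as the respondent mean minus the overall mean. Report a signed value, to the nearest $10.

Nonresponse fraction = 1 − 0.68 = 0.32.
Bias = (nonresponse fraction) × (respondent mean − nonrespondent mean)
     = 0.32 × (230 − 50) = 0.32 × 180 = 57.6.

+$60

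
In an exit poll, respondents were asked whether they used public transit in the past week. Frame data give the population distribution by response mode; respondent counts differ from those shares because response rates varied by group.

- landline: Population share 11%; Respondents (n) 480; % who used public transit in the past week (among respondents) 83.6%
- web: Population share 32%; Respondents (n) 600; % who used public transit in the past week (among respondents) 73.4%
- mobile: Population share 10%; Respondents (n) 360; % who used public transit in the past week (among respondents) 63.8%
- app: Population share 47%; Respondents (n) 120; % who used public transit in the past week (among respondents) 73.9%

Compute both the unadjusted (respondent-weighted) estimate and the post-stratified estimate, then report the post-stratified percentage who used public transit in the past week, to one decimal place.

Unadjusted (pooled respondent) estimate weights by respondent counts:
  (480/1560)×83.6 + (600/1560)×73.4 + (360/1560)×63.8 + (120/1560)×73.9 = 74.3615%
Reweighting by population response mode shares:
  0.11×83.6 + 0.32×73.4 + 0.1×63.8 + 0.47×73.9 = 73.797%

73.8%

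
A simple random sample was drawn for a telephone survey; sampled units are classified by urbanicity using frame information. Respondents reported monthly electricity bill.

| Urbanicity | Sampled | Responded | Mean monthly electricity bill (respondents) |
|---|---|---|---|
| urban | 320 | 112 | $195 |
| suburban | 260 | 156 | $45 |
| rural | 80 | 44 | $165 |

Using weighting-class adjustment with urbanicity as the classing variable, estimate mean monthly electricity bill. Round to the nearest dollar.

Response rates by class: urban 112/320 = 35%, suburban 156/260 = 60%, rural 44/80 = 55%.
Each respondent's weight = sampled/responded in their class; summing within a class gives n_sampled, so:
  urban: 320 × 195 = 62,400
  suburban: 260 × 45 = 11,700
  rural: 80 × 165 = 13,200
Adjusted estimate = 87,300 / 660 = 132.273 → $132.

$132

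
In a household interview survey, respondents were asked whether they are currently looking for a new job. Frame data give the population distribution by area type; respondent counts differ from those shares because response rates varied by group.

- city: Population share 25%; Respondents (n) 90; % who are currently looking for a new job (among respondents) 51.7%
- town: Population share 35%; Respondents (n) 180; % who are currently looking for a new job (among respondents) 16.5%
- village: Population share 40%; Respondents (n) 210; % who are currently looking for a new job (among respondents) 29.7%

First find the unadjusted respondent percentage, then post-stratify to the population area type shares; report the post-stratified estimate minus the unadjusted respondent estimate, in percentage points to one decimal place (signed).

+1.7 percentage points

Unadjusted (pooled respondent) estimate weights by respondent counts:
  (90/480)×51.7 + (180/480)×16.5 + (210/480)×29.7 = 28.875%
Post-stratified estimate weights by population shares:
  0.25×51.7 + 0.35×16.5 + 0.4×29.7 = 30.58%
Difference = 30.58 − 28.875 = 1.705 pp.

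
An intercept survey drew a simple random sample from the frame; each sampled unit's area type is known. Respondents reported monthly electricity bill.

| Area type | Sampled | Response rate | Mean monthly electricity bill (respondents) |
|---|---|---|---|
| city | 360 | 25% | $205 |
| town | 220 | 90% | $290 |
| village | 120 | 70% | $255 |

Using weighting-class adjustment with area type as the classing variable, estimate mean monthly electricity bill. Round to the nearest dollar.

With weight = n_sampled/n_responded per class, the weighted class total is n_sampled:
  city: 360 × 205 = 73,800
  town: 220 × 290 = 63,800
  village: 120 × 255 = 30,600
Adjusted estimate = 168,200 / 700 = 240.286 → $240.

$240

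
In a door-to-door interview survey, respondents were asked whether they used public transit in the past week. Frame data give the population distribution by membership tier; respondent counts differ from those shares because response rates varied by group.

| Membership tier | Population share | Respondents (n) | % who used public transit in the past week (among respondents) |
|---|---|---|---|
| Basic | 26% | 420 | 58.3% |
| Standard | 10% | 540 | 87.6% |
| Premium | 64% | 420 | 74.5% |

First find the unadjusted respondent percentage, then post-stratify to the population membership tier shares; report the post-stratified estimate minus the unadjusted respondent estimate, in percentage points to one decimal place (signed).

-3.1 percentage points

Naive respondent-only estimate (weights = respondent counts):
  (420/1380)×58.3 + (540/1380)×87.6 + (420/1380)×74.5 = 74.6957%
Reweighting by population membership tier shares:
  0.26×58.3 + 0.1×87.6 + 0.64×74.5 = 71.598%
Difference = 71.598 − 74.6957 = -3.0977 pp.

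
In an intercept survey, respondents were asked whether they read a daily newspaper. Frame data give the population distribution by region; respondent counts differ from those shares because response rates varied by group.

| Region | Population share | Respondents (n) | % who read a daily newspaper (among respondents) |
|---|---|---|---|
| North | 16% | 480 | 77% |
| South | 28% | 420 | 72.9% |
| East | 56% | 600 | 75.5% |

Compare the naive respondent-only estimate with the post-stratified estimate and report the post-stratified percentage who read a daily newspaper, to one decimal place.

75.0%

Unadjusted (pooled respondent) estimate weights by respondent counts:
  (480/1500)×77 + (420/1500)×72.9 + (600/1500)×75.5 = 75.252%
Post-stratifying to population shares instead:
  0.16×77 + 0.28×72.9 + 0.56×75.5 = 75.012%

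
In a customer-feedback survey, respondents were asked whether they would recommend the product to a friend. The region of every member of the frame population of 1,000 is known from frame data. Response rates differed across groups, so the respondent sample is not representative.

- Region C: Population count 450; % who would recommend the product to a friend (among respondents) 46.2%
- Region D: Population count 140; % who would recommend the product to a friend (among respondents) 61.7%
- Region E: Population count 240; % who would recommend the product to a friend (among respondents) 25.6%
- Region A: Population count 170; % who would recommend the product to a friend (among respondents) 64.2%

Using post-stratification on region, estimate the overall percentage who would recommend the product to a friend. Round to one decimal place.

46.5%

Weight each group's respondent value by its population share:
  Region C: (450/1,000) × 46.2 = 20.79
  Region D: (140/1,000) × 61.7 = 8.638
  Region E: (240/1,000) × 25.6 = 6.144
  Region A: (170/1,000) × 64.2 = 10.914
Post-stratified estimate = 46.486 → 46.5%.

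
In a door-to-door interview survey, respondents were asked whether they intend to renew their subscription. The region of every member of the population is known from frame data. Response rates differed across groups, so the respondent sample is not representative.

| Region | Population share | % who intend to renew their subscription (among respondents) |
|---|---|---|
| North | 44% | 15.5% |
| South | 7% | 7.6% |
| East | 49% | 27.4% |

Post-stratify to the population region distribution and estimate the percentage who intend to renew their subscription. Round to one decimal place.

20.8%

Weight each group's respondent value by its population share:
  North: 0.44 × 15.5 = 6.82
  South: 0.07 × 7.6 = 0.532
  East: 0.49 × 27.4 = 13.426
Post-stratified estimate = 20.778 → 20.8%.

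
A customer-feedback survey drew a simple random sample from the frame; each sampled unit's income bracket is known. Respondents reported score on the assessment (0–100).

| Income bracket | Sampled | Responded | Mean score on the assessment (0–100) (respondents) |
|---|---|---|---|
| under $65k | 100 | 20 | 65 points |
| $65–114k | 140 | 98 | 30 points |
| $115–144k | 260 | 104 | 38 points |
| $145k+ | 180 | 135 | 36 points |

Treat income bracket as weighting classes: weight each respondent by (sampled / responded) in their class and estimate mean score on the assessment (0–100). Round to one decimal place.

Class response rates: under $65k 20/100 = 20%, $65–114k 98/140 = 70%, $115–144k 104/260 = 40%, $145k+ 135/180 = 75%.
Inverse-response-rate weighting restores each class to its sampled count, so class totals weight by n_sampled:
  under $65k: 100 × 65 = 6500
  $65–114k: 140 × 30 = 4200
  $115–144k: 260 × 38 = 9880
  $145k+: 180 × 36 = 6480
Adjusted estimate = 27,060 / 680 = 39.7941 → 39.8.

39.8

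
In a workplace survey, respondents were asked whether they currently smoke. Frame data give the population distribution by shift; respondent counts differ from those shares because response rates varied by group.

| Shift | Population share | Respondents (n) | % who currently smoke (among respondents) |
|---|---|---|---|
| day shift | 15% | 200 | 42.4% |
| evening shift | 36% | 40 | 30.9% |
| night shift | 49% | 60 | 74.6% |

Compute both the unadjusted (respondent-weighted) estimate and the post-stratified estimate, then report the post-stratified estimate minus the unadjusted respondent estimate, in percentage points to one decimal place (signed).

Unadjusted (pooled respondent) estimate weights by respondent counts:
  (200/300)×42.4 + (40/300)×30.9 + (60/300)×74.6 = 47.3067%
Post-stratifying to population shares instead:
  0.15×42.4 + 0.36×30.9 + 0.49×74.6 = 54.038%
Difference = 54.038 − 47.3067 = 6.7313 pp.

+6.7 percentage points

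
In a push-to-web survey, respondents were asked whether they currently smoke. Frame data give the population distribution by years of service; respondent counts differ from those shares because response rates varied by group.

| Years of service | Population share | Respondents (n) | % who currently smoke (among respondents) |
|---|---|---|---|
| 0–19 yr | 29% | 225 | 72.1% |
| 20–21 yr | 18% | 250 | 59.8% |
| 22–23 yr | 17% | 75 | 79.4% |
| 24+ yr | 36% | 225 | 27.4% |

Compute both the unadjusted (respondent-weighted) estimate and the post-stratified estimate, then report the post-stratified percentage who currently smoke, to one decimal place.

Naive respondent-only estimate (weights = respondent counts):
  (225/775)×72.1 + (250/775)×59.8 + (75/775)×79.4 + (225/775)×27.4 = 55.8613%
Reweighting by population years of service shares:
  0.29×72.1 + 0.18×59.8 + 0.17×79.4 + 0.36×27.4 = 55.035%

55.0%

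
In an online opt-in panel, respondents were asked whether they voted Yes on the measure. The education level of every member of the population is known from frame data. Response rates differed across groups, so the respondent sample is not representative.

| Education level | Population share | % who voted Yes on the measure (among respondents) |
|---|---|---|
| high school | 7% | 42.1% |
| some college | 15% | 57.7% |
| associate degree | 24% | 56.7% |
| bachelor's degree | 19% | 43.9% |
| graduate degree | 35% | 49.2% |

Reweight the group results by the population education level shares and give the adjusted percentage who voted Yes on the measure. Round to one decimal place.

50.8%

Reweight to the known education level distribution:
  high school: 0.07 × 42.1 = 2.947
  some college: 0.15 × 57.7 = 8.655
  associate degree: 0.24 × 56.7 = 13.608
  bachelor's degree: 0.19 × 43.9 = 8.341
  graduate degree: 0.35 × 49.2 = 17.22
Post-stratified estimate = 50.771 → 50.8%.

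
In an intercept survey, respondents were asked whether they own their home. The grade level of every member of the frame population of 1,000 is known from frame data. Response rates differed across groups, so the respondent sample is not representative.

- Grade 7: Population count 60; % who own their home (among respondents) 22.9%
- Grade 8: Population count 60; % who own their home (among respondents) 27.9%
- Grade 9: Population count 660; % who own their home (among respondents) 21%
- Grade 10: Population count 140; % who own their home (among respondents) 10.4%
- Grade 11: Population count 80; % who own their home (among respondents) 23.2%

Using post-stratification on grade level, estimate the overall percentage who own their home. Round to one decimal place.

Weight each group's respondent value by its population share:
  Grade 7: (60/1,000) × 22.9 = 1.374
  Grade 8: (60/1,000) × 27.9 = 1.674
  Grade 9: (660/1,000) × 21 = 13.86
  Grade 10: (140/1,000) × 10.4 = 1.456
  Grade 11: (80/1,000) × 23.2 = 1.856
Post-stratified estimate = 20.22 → 20.2%.

20.2%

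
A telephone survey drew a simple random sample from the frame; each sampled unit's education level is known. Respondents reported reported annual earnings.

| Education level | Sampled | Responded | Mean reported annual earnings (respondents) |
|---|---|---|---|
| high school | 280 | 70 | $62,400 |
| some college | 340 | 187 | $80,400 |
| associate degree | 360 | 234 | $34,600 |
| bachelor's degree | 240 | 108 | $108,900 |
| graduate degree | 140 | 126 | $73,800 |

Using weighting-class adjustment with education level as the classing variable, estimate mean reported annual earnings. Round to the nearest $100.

Response rates by class: high school 70/280 = 25%, some college 187/340 = 55%, associate degree 234/360 = 65%, bachelor's degree 108/240 = 45%, graduate degree 126/140 = 90%.
Weighting each respondent by the inverse class response rate inflates each class back to its sampled size, so the class weight is n_sampled:
  high school: 280 × 62,400 = 17,472,000
  some college: 340 × 80,400 = 27,336,000
  associate degree: 360 × 34,600 = 12,456,000
  bachelor's degree: 240 × 108,900 = 26,136,000
  graduate degree: 140 × 73,800 = 10,332,000
Adjusted estimate = 93,732,000 / 1,360 = 68920.6 → $68,900.

$68,900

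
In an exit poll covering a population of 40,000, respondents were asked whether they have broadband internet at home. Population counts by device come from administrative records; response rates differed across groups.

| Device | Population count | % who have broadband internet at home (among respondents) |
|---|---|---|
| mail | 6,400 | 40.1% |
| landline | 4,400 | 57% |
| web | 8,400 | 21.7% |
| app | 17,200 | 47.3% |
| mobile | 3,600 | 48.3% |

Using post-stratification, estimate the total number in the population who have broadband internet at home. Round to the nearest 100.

Estimated count per cell = population count × respondent percentage:
  mail: 6,400 × 40.1% = 2566.4
  landline: 4,400 × 57% = 2508
  web: 8,400 × 21.7% = 1822.8
  app: 17,200 × 47.3% = 8135.6
  mobile: 3,600 × 48.3% = 1738.8
Estimated total = 16771.6 → 16,800.

16,800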